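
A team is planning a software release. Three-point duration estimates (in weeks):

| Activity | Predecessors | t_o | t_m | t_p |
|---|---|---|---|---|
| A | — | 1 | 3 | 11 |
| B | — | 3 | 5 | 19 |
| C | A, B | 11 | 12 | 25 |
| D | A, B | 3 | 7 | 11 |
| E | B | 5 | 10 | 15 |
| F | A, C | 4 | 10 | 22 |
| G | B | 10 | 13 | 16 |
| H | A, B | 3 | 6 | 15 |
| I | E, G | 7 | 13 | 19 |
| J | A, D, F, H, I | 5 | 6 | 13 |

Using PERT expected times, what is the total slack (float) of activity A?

te_A = (1 + 4·3 + 11)/6 = 24/6 = 4
te_B = (3 + 4·5 + 19)/6 = 42/6 = 7
te_C = (11 + 4·12 + 25)/6 = 84/6 = 14
te_D = (3 + 4·7 + 11)/6 = 42/6 = 7
te_E = (5 + 4·10 + 15)/6 = 60/6 = 10
te_F = (4 + 4·10 + 22)/6 = 66/6 = 11
te_G = (10 + 4·13 + 16)/6 = 78/6 = 13
te_H = (3 + 4·6 + 15)/6 = 42/6 = 7
te_I = (7 + 4·13 + 19)/6 = 78/6 = 13
te_J = (5 + 4·6 + 13)/6 = 42/6 = 7

Forward pass:
ES_A = 0; EF_A = 4
ES_B = 0; EF_B = 7
ES_C = max(EF_A=4, EF_B=7) = 7; EF_C = 7+14 = 21
ES_D = max(EF_A=4, EF_B=7) = 7; EF_D = 7+7 = 14
ES_E = 7; EF_E = 7+10 = 17
ES_F = max(EF_A=4, EF_C=21) = 21; EF_F = 21+11 = 32
ES_G = 7; EF_G = 7+13 = 20
ES_H = max(EF_A=4, EF_B=7) = 7; EF_H = 7+7 = 14
ES_I = max(EF_E=17, EF_G=20) = 20; EF_I = 20+13 = 33
ES_J = max(EF_A=4, EF_D=14, EF_F=32, EF_H=14, EF_I=33) = 33; EF_J = 33+7 = 40
Expected project duration μ = 40 weeks. Critical path: B → G → I → J.

Backward pass:
LF_J = 40; LS_J = 40−7 = 33
LF_I = LS_J = 33; LS_I = 33−13 = 20
LF_H = LS_J = 33; LS_H = 33−7 = 26
LF_G = LS_I = 20; LS_G = 20−13 = 7
LF_F = LS_J = 33; LS_F = 33−11 = 22
LF_E = LS_I = 20; LS_E = 20−10 = 10
LF_D = LS_J = 33; LS_D = 33−7 = 26
LF_C = LS_F = 22; LS_C = 22−14 = 8
LF_B = min(LS_C=8, LS_D=26, LS_E=10, LS_G=7, LS_H=26) = 7; LS_B = 7−7 = 0
LF_A = min(LS_C=8, LS_D=26, LS_F=22, LS_H=26, LS_J=33) = 8; LS_A = 8−4 = 4
Slack_A = LS_A − ES_A = 4 − 0 = 4

4 weeks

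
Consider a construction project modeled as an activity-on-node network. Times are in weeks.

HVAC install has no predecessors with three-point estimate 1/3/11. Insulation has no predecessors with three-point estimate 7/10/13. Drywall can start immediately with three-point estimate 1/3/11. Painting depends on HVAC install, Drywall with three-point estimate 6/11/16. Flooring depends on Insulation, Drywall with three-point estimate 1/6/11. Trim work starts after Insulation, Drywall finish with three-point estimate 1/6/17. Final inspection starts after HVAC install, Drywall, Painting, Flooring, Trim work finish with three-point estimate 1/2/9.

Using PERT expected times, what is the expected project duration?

20 weeks

te_HVAC install = (1 + 4·3 + 11)/6 = 24/6 = 4
te_Insulation = (7 + 4·10 + 13)/6 = 60/6 = 10
te_Drywall = (1 + 4·3 + 11)/6 = 24/6 = 4
te_Painting = (6 + 4·11 + 16)/6 = 66/6 = 11
te_Flooring = (1 + 4·6 + 11)/6 = 36/6 = 6
te_Trim work = (1 + 4·6 + 17)/6 = 42/6 = 7
te_Final inspection = (1 + 4·2 + 9)/6 = 18/6 = 3

Forward pass:
ES_HVAC install = 0; EF_HVAC install = 4
ES_Insulation = 0; EF_Insulation = 10
ES_Drywall = 0; EF_Drywall = 4
ES_Painting = max(EF_HVAC install=4, EF_Drywall=4) = 4; EF_Painting = 4+11 = 15
ES_Flooring = max(EF_Insulation=10, EF_Drywall=4) = 10; EF_Flooring = 10+6 = 16
ES_Trim work = max(EF_Insulation=10, EF_Drywall=4) = 10; EF_Trim work = 10+7 = 17
ES_Final inspection = max(EF_HVAC install=4, EF_Drywall=4, EF_Painting=15, EF_Flooring=16, EF_Trim work=17) = 17; EF_Final inspection = 17+3 = 20
Expected project duration μ = 20 weeks. Critical path: Insulation → Trim work → Final inspection.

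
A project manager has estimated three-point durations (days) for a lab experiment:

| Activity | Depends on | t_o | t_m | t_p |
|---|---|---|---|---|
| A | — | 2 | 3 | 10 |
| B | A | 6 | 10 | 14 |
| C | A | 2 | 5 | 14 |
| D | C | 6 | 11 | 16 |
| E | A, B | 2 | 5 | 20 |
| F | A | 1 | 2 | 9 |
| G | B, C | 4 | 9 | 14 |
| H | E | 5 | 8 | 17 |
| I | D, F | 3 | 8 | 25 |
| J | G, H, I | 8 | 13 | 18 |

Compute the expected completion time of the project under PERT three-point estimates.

te_A = (2 + 4·3 + 10)/6 = 24/6 = 4
te_B = (6 + 4·10 + 14)/6 = 60/6 = 10
te_C = (2 + 4·5 + 14)/6 = 36/6 = 6
te_D = (6 + 4·11 + 16)/6 = 66/6 = 11
te_E = (2 + 4·5 + 20)/6 = 42/6 = 7
te_F = (1 + 4·2 + 9)/6 = 18/6 = 3
te_G = (4 + 4·9 + 14)/6 = 54/6 = 9
te_H = (5 + 4·8 + 17)/6 = 54/6 = 9
te_I = (3 + 4·8 + 25)/6 = 60/6 = 10
te_J = (8 + 4·13 + 18)/6 = 78/6 = 13

Forward pass:
ES_A = 0; EF_A = 4
ES_B = 4; EF_B = 4+10 = 14
ES_C = 4; EF_C = 4+6 = 10
ES_D = 10; EF_D = 10+11 = 21
ES_E = max(EF_A=4, EF_B=14) = 14; EF_E = 14+7 = 21
ES_F = 4; EF_F = 4+3 = 7
ES_G = max(EF_B=14, EF_C=10) = 14; EF_G = 14+9 = 23
ES_H = 21; EF_H = 21+9 = 30
ES_I = max(EF_D=21, EF_F=7) = 21; EF_I = 21+10 = 31
ES_J = max(EF_G=23, EF_H=30, EF_I=31) = 31; EF_J = 31+13 = 44
Expected project duration μ = 44 days. Critical path: A → C → D → I → J.

44 days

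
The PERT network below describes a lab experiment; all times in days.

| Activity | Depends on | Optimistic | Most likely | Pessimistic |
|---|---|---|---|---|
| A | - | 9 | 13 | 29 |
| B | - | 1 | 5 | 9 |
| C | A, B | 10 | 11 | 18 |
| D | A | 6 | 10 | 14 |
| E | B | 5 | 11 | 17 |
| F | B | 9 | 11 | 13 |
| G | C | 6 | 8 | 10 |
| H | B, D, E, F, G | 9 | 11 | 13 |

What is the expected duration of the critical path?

46 days

te_A = (9 + 4·13 + 29)/6 = 90/6 = 15
te_B = (1 + 4·5 + 9)/6 = 30/6 = 5
te_C = (10 + 4·11 + 18)/6 = 72/6 = 12
te_D = (6 + 4·10 + 14)/6 = 60/6 = 10
te_E = (5 + 4·11 + 17)/6 = 66/6 = 11
te_F = (9 + 4·11 + 13)/6 = 66/6 = 11
te_G = (6 + 4·8 + 10)/6 = 48/6 = 8
te_H = (9 + 4·11 + 13)/6 = 66/6 = 11

Forward pass:
ES_A = 0; EF_A = 15
ES_B = 0; EF_B = 5
ES_C = max(EF_A=15, EF_B=5) = 15; EF_C = 15+12 = 27
ES_D = 15; EF_D = 15+10 = 25
ES_E = 5; EF_E = 5+11 = 16
ES_F = 5; EF_F = 5+11 = 16
ES_G = 27; EF_G = 27+8 = 35
ES_H = max(EF_B=5, EF_D=25, EF_E=16, EF_F=16, EF_G=35) = 35; EF_H = 35+11 = 46
Expected project duration μ = 46 days. Critical path: A → C → G → H.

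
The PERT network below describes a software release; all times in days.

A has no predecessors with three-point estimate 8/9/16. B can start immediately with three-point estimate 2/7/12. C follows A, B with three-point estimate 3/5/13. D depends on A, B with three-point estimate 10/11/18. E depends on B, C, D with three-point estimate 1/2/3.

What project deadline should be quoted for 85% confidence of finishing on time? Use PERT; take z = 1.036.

26.0 days

te_A = (8 + 4·9 + 16)/6 = 60/6 = 10; σ²_A = ((16−8)/6)² = 1.778
te_B = (2 + 4·7 + 12)/6 = 42/6 = 7; σ²_B = ((12−2)/6)² = 2.778
te_C = (3 + 4·5 + 13)/6 = 36/6 = 6; σ²_C = ((13−3)/6)² = 2.778
te_D = (10 + 4·11 + 18)/6 = 72/6 = 12; σ²_D = ((18−10)/6)² = 1.778
te_E = (1 + 4·2 + 3)/6 = 12/6 = 2; σ²_E = ((3−1)/6)² = 0.111

Forward pass:
ES_A = 0; EF_A = 10
ES_B = 0; EF_B = 7
ES_C = max(EF_A=10, EF_B=7) = 10; EF_C = 10+6 = 16
ES_D = max(EF_A=10, EF_B=7) = 10; EF_D = 10+12 = 22
ES_E = max(EF_B=7, EF_C=16, EF_D=22) = 22; EF_E = 22+2 = 24
Expected project duration μ = 24 days. Critical path: A → D → E.

Variance along critical path = 1.778 + 1.778 + 0.111 = 3.667; σ = 1.915 days.
D = μ + z·σ = 24 + 1.036·1.915 = 26.0 days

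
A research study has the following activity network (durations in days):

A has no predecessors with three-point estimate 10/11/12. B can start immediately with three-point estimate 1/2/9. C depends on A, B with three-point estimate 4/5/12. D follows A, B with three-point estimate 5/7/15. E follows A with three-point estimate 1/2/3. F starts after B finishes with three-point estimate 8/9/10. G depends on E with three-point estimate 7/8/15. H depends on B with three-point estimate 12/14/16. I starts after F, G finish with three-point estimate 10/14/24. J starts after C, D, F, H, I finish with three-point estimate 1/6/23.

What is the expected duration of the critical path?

45 days

te_A = (10 + 4·11 + 12)/6 = 66/6 = 11
te_B = (1 + 4·2 + 9)/6 = 18/6 = 3
te_C = (4 + 4·5 + 12)/6 = 36/6 = 6
te_D = (5 + 4·7 + 15)/6 = 48/6 = 8
te_E = (1 + 4·2 + 3)/6 = 12/6 = 2
te_F = (8 + 4·9 + 10)/6 = 54/6 = 9
te_G = (7 + 4·8 + 15)/6 = 54/6 = 9
te_H = (12 + 4·14 + 16)/6 = 84/6 = 14
te_I = (10 + 4·14 + 24)/6 = 90/6 = 15
te_J = (1 + 4·6 + 23)/6 = 48/6 = 8

Forward pass:
ES_A = 0; EF_A = 11
ES_B = 0; EF_B = 3
ES_C = max(EF_A=11, EF_B=3) = 11; EF_C = 11+6 = 17
ES_D = max(EF_A=11, EF_B=3) = 11; EF_D = 11+8 = 19
ES_E = 11; EF_E = 11+2 = 13
ES_F = 3; EF_F = 3+9 = 12
ES_G = 13; EF_G = 13+9 = 22
ES_H = 3; EF_H = 3+14 = 17
ES_I = max(EF_F=12, EF_G=22) = 22; EF_I = 22+15 = 37
ES_J = max(EF_C=17, EF_D=19, EF_F=12, EF_H=17, EF_I=37) = 37; EF_J = 37+8 = 45
Expected project duration μ = 45 days. Critical path: A → E → G → I → J.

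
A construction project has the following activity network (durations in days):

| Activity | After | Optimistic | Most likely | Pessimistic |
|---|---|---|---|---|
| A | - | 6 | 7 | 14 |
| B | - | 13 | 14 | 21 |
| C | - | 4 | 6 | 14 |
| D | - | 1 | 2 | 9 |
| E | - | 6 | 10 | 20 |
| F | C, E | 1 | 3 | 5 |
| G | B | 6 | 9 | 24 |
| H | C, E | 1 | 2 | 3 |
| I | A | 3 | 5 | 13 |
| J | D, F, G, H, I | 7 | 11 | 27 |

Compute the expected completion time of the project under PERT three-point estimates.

te_A = (6 + 4·7 + 14)/6 = 48/6 = 8
te_B = (13 + 4·14 + 21)/6 = 90/6 = 15
te_C = (4 + 4·6 + 14)/6 = 42/6 = 7
te_D = (1 + 4·2 + 9)/6 = 18/6 = 3
te_E = (6 + 4·10 + 20)/6 = 66/6 = 11
te_F = (1 + 4·3 + 5)/6 = 18/6 = 3
te_G = (6 + 4·9 + 24)/6 = 66/6 = 11
te_H = (1 + 4·2 + 3)/6 = 12/6 = 2
te_I = (3 + 4·5 + 13)/6 = 36/6 = 6
te_J = (7 + 4·11 + 27)/6 = 78/6 = 13

Forward pass:
ES_A = 0; EF_A = 8
ES_B = 0; EF_B = 15
ES_C = 0; EF_C = 7
ES_D = 0; EF_D = 3
ES_E = 0; EF_E = 11
ES_F = max(EF_C=7, EF_E=11) = 11; EF_F = 11+3 = 14
ES_G = 15; EF_G = 15+11 = 26
ES_H = max(EF_C=7, EF_E=11) = 11; EF_H = 11+2 = 13
ES_I = 8; EF_I = 8+6 = 14
ES_J = max(EF_D=3, EF_F=14, EF_G=26, EF_H=13, EF_I=14) = 26; EF_J = 26+13 = 39
Expected project duration μ = 39 days. Critical path: B → G → J.

39 days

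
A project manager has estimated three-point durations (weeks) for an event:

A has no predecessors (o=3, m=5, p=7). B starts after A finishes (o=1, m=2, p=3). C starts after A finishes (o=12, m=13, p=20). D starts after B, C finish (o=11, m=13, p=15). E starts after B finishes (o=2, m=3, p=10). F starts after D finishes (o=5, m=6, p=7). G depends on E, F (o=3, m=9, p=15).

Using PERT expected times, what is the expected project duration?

47 weeks

te_A = (3 + 4·5 + 7)/6 = 30/6 = 5
te_B = (1 + 4·2 + 3)/6 = 12/6 = 2
te_C = (12 + 4·13 + 20)/6 = 84/6 = 14
te_D = (11 + 4·13 + 15)/6 = 78/6 = 13
te_E = (2 + 4·3 + 10)/6 = 24/6 = 4
te_F = (5 + 4·6 + 7)/6 = 36/6 = 6
te_G = (3 + 4·9 + 15)/6 = 54/6 = 9

Forward pass:
ES_A = 0; EF_A = 5
ES_B = 5; EF_B = 5+2 = 7
ES_C = 5; EF_C = 5+14 = 19
ES_D = max(EF_B=7, EF_C=19) = 19; EF_D = 19+13 = 32
ES_E = 7; EF_E = 7+4 = 11
ES_F = 32; EF_F = 32+6 = 38
ES_G = max(EF_E=11, EF_F=38) = 38; EF_G = 38+9 = 47
Expected project duration μ = 47 weeks. Critical path: A → C → D → F → G.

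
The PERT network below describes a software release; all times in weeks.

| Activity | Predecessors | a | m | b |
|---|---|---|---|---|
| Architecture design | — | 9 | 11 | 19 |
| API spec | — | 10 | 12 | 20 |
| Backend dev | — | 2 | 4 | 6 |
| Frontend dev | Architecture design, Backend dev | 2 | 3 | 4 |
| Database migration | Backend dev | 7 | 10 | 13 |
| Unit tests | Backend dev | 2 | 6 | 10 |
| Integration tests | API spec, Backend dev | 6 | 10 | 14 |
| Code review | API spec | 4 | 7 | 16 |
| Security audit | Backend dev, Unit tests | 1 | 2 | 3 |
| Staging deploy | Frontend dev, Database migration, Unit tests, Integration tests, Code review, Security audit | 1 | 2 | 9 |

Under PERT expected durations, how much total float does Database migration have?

9 weeks

te_Architecture design = (9 + 4·11 + 19)/6 = 72/6 = 12
te_API spec = (10 + 4·12 + 20)/6 = 78/6 = 13
te_Backend dev = (2 + 4·4 + 6)/6 = 24/6 = 4
te_Frontend dev = (2 + 4·3 + 4)/6 = 18/6 = 3
te_Database migration = (7 + 4·10 + 13)/6 = 60/6 = 10
te_Unit tests = (2 + 4·6 + 10)/6 = 36/6 = 6
te_Integration tests = (6 + 4·10 + 14)/6 = 60/6 = 10
te_Code review = (4 + 4·7 + 16)/6 = 48/6 = 8
te_Security audit = (1 + 4·2 + 3)/6 = 12/6 = 2
te_Staging deploy = (1 + 4·2 + 9)/6 = 18/6 = 3

Forward pass:
ES_Architecture design = 0; EF_Architecture design = 12
ES_API spec = 0; EF_API spec = 13
ES_Backend dev = 0; EF_Backend dev = 4
ES_Frontend dev = max(EF_Architecture design=12, EF_Backend dev=4) = 12; EF_Frontend dev = 12+3 = 15
ES_Database migration = 4; EF_Database migration = 4+10 = 14
ES_Unit tests = 4; EF_Unit tests = 4+6 = 10
ES_Integration tests = max(EF_API spec=13, EF_Backend dev=4) = 13; EF_Integration tests = 13+10 = 23
ES_Code review = 13; EF_Code review = 13+8 = 21
ES_Security audit = max(EF_Backend dev=4, EF_Unit tests=10) = 10; EF_Security audit = 10+2 = 12
ES_Staging deploy = max(EF_Frontend dev=15, EF_Database migration=14, EF_Unit tests=10, EF_Integration tests=23, EF_Code review=21, EF_Security audit=12) = 23; EF_Staging deploy = 23+3 = 26
Expected project duration μ = 26 weeks. Critical path: API spec → Integration tests → Staging deploy.

Backward pass:
LF_Staging deploy = 26; LS_Staging deploy = 26−3 = 23
LF_Security audit = LS_Staging deploy = 23; LS_Security audit = 23−2 = 21
LF_Code review = LS_Staging deploy = 23; LS_Code review = 23−8 = 15
LF_Integration tests = LS_Staging deploy = 23; LS_Integration tests = 23−10 = 13
LF_Unit tests = min(LS_Security audit=21, LS_Staging deploy=23) = 21; LS_Unit tests = 21−6 = 15
LF_Database migration = LS_Staging deploy = 23; LS_Database migration = 23−10 = 13
LF_Frontend dev = LS_Staging deploy = 23; LS_Frontend dev = 23−3 = 20
LF_Backend dev = min(LS_Frontend dev=20, LS_Database migration=13, LS_Unit tests=15, LS_Integration tests=13, LS_Security audit=21) = 13; LS_Backend dev = 13−4 = 9
LF_API spec = min(LS_Integration tests=13, LS_Code review=15) = 13; LS_API spec = 13−13 = 0
LF_Architecture design = LS_Frontend dev = 20; LS_Architecture design = 20−12 = 8
Slack_Database migration = LS_Database migration − ES_Database migration = 13 − 4 = 9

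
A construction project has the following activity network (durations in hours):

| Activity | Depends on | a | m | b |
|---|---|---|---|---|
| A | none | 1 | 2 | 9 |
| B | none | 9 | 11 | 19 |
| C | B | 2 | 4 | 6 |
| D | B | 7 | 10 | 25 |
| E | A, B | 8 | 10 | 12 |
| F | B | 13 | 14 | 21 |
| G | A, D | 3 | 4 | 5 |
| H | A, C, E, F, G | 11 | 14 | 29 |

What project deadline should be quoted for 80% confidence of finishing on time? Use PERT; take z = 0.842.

te_A = (1 + 4·2 + 9)/6 = 18/6 = 3; σ²_A = ((9−1)/6)² = 1.778
te_B = (9 + 4·11 + 19)/6 = 72/6 = 12; σ²_B = ((19−9)/6)² = 2.778
te_C = (2 + 4·4 + 6)/6 = 24/6 = 4; σ²_C = ((6−2)/6)² = 0.444
te_D = (7 + 4·10 + 25)/6 = 72/6 = 12; σ²_D = ((25−7)/6)² = 9.000
te_E = (8 + 4·10 + 12)/6 = 60/6 = 10; σ²_E = ((12−8)/6)² = 0.444
te_F = (13 + 4·14 + 21)/6 = 90/6 = 15; σ²_F = ((21−13)/6)² = 1.778
te_G = (3 + 4·4 + 5)/6 = 24/6 = 4; σ²_G = ((5−3)/6)² = 0.111
te_H = (11 + 4·14 + 29)/6 = 96/6 = 16; σ²_H = ((29−11)/6)² = 9.000

Forward pass:
ES_A = 0; EF_A = 3
ES_B = 0; EF_B = 12
ES_C = 12; EF_C = 12+4 = 16
ES_D = 12; EF_D = 12+12 = 24
ES_E = max(EF_A=3, EF_B=12) = 12; EF_E = 12+10 = 22
ES_F = 12; EF_F = 12+15 = 27
ES_G = max(EF_A=3, EF_D=24) = 24; EF_G = 24+4 = 28
ES_H = max(EF_A=3, EF_C=16, EF_E=22, EF_F=27, EF_G=28) = 28; EF_H = 28+16 = 44
Expected project duration μ = 44 hours. Critical path: B → D → G → H.

Variance along critical path = 2.778 + 9.000 + 0.111 + 9.000 = 20.889; σ = 4.570 hours.
D = μ + z·σ = 44 + 0.842·4.570 = 47.8 hours

47.8 hours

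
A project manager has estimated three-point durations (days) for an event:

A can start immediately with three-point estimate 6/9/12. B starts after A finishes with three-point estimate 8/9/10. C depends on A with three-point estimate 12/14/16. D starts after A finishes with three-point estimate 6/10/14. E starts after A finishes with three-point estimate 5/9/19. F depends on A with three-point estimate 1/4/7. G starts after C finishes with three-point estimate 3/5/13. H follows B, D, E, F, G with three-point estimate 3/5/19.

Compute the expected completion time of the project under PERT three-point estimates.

36 days

te_A = (6 + 4·9 + 12)/6 = 54/6 = 9
te_B = (8 + 4·9 + 10)/6 = 54/6 = 9
te_C = (12 + 4·14 + 16)/6 = 84/6 = 14
te_D = (6 + 4·10 + 14)/6 = 60/6 = 10
te_E = (5 + 4·9 + 19)/6 = 60/6 = 10
te_F = (1 + 4·4 + 7)/6 = 24/6 = 4
te_G = (3 + 4·5 + 13)/6 = 36/6 = 6
te_H = (3 + 4·5 + 19)/6 = 42/6 = 7

Forward pass:
ES_A = 0; EF_A = 9
ES_B = 9; EF_B = 9+9 = 18
ES_C = 9; EF_C = 9+14 = 23
ES_D = 9; EF_D = 9+10 = 19
ES_E = 9; EF_E = 9+10 = 19
ES_F = 9; EF_F = 9+4 = 13
ES_G = 23; EF_G = 23+6 = 29
ES_H = max(EF_B=18, EF_D=19, EF_E=19, EF_F=13, EF_G=29) = 29; EF_H = 29+7 = 36
Expected project duration μ = 36 days. Critical path: A → C → G → H.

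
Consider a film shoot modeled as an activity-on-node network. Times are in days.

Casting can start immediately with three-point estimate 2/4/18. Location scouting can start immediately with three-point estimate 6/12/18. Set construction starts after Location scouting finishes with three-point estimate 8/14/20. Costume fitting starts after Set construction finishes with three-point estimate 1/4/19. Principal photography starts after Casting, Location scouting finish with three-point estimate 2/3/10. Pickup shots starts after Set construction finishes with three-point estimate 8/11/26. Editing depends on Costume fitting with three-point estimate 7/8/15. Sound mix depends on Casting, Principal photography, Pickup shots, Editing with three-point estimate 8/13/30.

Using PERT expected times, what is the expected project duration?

te_Casting = (2 + 4·4 + 18)/6 = 36/6 = 6
te_Location scouting = (6 + 4·12 + 18)/6 = 72/6 = 12
te_Set construction = (8 + 4·14 + 20)/6 = 84/6 = 14
te_Costume fitting = (1 + 4·4 + 19)/6 = 36/6 = 6
te_Principal photography = (2 + 4·3 + 10)/6 = 24/6 = 4
te_Pickup shots = (8 + 4·11 + 26)/6 = 78/6 = 13
te_Editing = (7 + 4·8 + 15)/6 = 54/6 = 9
te_Sound mix = (8 + 4·13 + 30)/6 = 90/6 = 15

Forward pass:
ES_Casting = 0; EF_Casting = 6
ES_Location scouting = 0; EF_Location scouting = 12
ES_Set construction = 12; EF_Set construction = 12+14 = 26
ES_Costume fitting = 26; EF_Costume fitting = 26+6 = 32
ES_Principal photography = max(EF_Casting=6, EF_Location scouting=12) = 12; EF_Principal photography = 12+4 = 16
ES_Pickup shots = 26; EF_Pickup shots = 26+13 = 39
ES_Editing = 32; EF_Editing = 32+9 = 41
ES_Sound mix = max(EF_Casting=6, EF_Principal photography=16, EF_Pickup shots=39, EF_Editing=41) = 41; EF_Sound mix = 41+15 = 56
Expected project duration μ = 56 days. Critical path: Location scouting → Set construction → Costume fitting → Editing → Sound mix.

56 days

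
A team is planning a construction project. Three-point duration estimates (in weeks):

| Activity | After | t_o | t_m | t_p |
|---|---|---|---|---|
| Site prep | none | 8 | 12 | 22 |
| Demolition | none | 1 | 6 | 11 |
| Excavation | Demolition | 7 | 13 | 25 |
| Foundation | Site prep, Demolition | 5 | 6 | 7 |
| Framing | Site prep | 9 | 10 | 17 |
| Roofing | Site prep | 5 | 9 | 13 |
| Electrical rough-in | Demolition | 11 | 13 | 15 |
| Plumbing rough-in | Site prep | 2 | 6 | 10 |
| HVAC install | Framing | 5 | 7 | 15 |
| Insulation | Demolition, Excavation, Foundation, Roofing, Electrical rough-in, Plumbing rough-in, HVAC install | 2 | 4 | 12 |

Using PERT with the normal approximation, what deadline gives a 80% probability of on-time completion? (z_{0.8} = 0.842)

te_Site prep = (8 + 4·12 + 22)/6 = 78/6 = 13; σ²_Site prep = ((22−8)/6)² = 5.444
te_Demolition = (1 + 4·6 + 11)/6 = 36/6 = 6; σ²_Demolition = ((11−1)/6)² = 2.778
te_Excavation = (7 + 4·13 + 25)/6 = 84/6 = 14; σ²_Excavation = ((25−7)/6)² = 9.000
te_Foundation = (5 + 4·6 + 7)/6 = 36/6 = 6; σ²_Foundation = ((7−5)/6)² = 0.111
te_Framing = (9 + 4·10 + 17)/6 = 66/6 = 11; σ²_Framing = ((17−9)/6)² = 1.778
te_Roofing = (5 + 4·9 + 13)/6 = 54/6 = 9; σ²_Roofing = ((13−5)/6)² = 1.778
te_Electrical rough-in = (11 + 4·13 + 15)/6 = 78/6 = 13; σ²_Electrical rough-in = ((15−11)/6)² = 0.444
te_Plumbing rough-in = (2 + 4·6 + 10)/6 = 36/6 = 6; σ²_Plumbing rough-in = ((10−2)/6)² = 1.778
te_HVAC install = (5 + 4·7 + 15)/6 = 48/6 = 8; σ²_HVAC install = ((15−5)/6)² = 2.778
te_Insulation = (2 + 4·4 + 12)/6 = 30/6 = 5; σ²_Insulation = ((12−2)/6)² = 2.778

Forward pass:
ES_Site prep = 0; EF_Site prep = 13
ES_Demolition = 0; EF_Demolition = 6
ES_Excavation = 6; EF_Excavation = 6+14 = 20
ES_Foundation = max(EF_Site prep=13, EF_Demolition=6) = 13; EF_Foundation = 13+6 = 19
ES_Framing = 13; EF_Framing = 13+11 = 24
ES_Roofing = 13; EF_Roofing = 13+9 = 22
ES_Electrical rough-in = 6; EF_Electrical rough-in = 6+13 = 19
ES_Plumbing rough-in = 13; EF_Plumbing rough-in = 13+6 = 19
ES_HVAC install = 24; EF_HVAC install = 24+8 = 32
ES_Insulation = max(EF_Demolition=6, EF_Excavation=20, EF_Foundation=19, EF_Roofing=22, EF_Electrical rough-in=19, EF_Plumbing rough-in=19, EF_HVAC install=32) = 32; EF_Insulation = 32+5 = 37
Expected project duration μ = 37 weeks. Critical path: Site prep → Framing → HVAC install → Insulation.

Variance along critical path = 5.444 + 1.778 + 2.778 + 2.778 = 12.778; σ = 3.575 weeks.
D = μ + z·σ = 37 + 0.842·3.575 = 40.0 weeks

40.0 weeks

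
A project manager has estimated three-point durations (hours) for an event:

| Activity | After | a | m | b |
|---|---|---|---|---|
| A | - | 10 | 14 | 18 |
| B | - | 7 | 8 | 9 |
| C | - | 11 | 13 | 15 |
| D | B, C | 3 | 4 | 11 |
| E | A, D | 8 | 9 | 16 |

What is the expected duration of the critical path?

te_A = (10 + 4·14 + 18)/6 = 84/6 = 14
te_B = (7 + 4·8 + 9)/6 = 48/6 = 8
te_C = (11 + 4·13 + 15)/6 = 78/6 = 13
te_D = (3 + 4·4 + 11)/6 = 30/6 = 5
te_E = (8 + 4·9 + 16)/6 = 60/6 = 10

Forward pass:
ES_A = 0; EF_A = 14
ES_B = 0; EF_B = 8
ES_C = 0; EF_C = 13
ES_D = max(EF_B=8, EF_C=13) = 13; EF_D = 13+5 = 18
ES_E = max(EF_A=14, EF_D=18) = 18; EF_E = 18+10 = 28
Expected project duration μ = 28 hours. Critical path: C → D → E.

28 hours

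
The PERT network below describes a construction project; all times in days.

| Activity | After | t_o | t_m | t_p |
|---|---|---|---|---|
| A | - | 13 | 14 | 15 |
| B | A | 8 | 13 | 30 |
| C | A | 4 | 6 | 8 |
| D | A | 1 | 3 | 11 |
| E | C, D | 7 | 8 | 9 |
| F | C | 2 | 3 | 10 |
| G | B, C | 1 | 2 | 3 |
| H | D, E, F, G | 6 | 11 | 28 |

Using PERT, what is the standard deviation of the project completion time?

5.21 days

te_A = (13 + 4·14 + 15)/6 = 84/6 = 14; σ²_A = ((15−13)/6)² = 0.111
te_B = (8 + 4·13 + 30)/6 = 90/6 = 15; σ²_B = ((30−8)/6)² = 13.444
te_C = (4 + 4·6 + 8)/6 = 36/6 = 6; σ²_C = ((8−4)/6)² = 0.444
te_D = (1 + 4·3 + 11)/6 = 24/6 = 4; σ²_D = ((11−1)/6)² = 2.778
te_E = (7 + 4·8 + 9)/6 = 48/6 = 8; σ²_E = ((9−7)/6)² = 0.111
te_F = (2 + 4·3 + 10)/6 = 24/6 = 4; σ²_F = ((10−2)/6)² = 1.778
te_G = (1 + 4·2 + 3)/6 = 12/6 = 2; σ²_G = ((3−1)/6)² = 0.111
te_H = (6 + 4·11 + 28)/6 = 78/6 = 13; σ²_H = ((28−6)/6)² = 13.444

Forward pass:
ES_A = 0; EF_A = 14
ES_B = 14; EF_B = 14+15 = 29
ES_C = 14; EF_C = 14+6 = 20
ES_D = 14; EF_D = 14+4 = 18
ES_E = max(EF_C=20, EF_D=18) = 20; EF_E = 20+8 = 28
ES_F = 20; EF_F = 20+4 = 24
ES_G = max(EF_B=29, EF_C=20) = 29; EF_G = 29+2 = 31
ES_H = max(EF_D=18, EF_E=28, EF_F=24, EF_G=31) = 31; EF_H = 31+13 = 44
Expected project duration μ = 44 days. Critical path: A → B → G → H.

Variance along critical path = 0.111 + 13.444 + 0.111 + 13.444 = 27.111
σ = √27.111 = 5.207 days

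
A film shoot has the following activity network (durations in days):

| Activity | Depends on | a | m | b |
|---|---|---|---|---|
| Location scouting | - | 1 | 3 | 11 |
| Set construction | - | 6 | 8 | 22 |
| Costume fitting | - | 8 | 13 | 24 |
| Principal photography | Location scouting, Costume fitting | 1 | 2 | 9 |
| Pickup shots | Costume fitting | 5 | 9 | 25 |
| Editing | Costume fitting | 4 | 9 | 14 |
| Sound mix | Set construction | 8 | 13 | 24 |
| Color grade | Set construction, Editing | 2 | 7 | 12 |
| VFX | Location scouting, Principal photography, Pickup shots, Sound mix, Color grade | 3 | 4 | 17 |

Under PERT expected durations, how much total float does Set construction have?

te_Location scouting = (1 + 4·3 + 11)/6 = 24/6 = 4
te_Set construction = (6 + 4·8 + 22)/6 = 60/6 = 10
te_Costume fitting = (8 + 4·13 + 24)/6 = 84/6 = 14
te_Principal photography = (1 + 4·2 + 9)/6 = 18/6 = 3
te_Pickup shots = (5 + 4·9 + 25)/6 = 66/6 = 11
te_Editing = (4 + 4·9 + 14)/6 = 54/6 = 9
te_Sound mix = (8 + 4·13 + 24)/6 = 84/6 = 14
te_Color grade = (2 + 4·7 + 12)/6 = 42/6 = 7
te_VFX = (3 + 4·4 + 17)/6 = 36/6 = 6

Forward pass:
ES_Location scouting = 0; EF_Location scouting = 4
ES_Set construction = 0; EF_Set construction = 10
ES_Costume fitting = 0; EF_Costume fitting = 14
ES_Principal photography = max(EF_Location scouting=4, EF_Costume fitting=14) = 14; EF_Principal photography = 14+3 = 17
ES_Pickup shots = 14; EF_Pickup shots = 14+11 = 25
ES_Editing = 14; EF_Editing = 14+9 = 23
ES_Sound mix = 10; EF_Sound mix = 10+14 = 24
ES_Color grade = max(EF_Set construction=10, EF_Editing=23) = 23; EF_Color grade = 23+7 = 30
ES_VFX = max(EF_Location scouting=4, EF_Principal photography=17, EF_Pickup shots=25, EF_Sound mix=24, EF_Color grade=30) = 30; EF_VFX = 30+6 = 36
Expected project duration μ = 36 days. Critical path: Costume fitting → Editing → Color grade → VFX.

Backward pass:
LF_VFX = 36; LS_VFX = 36−6 = 30
LF_Color grade = LS_VFX = 30; LS_Color grade = 30−7 = 23
LF_Sound mix = LS_VFX = 30; LS_Sound mix = 30−14 = 16
LF_Editing = LS_Color grade = 23; LS_Editing = 23−9 = 14
LF_Pickup shots = LS_VFX = 30; LS_Pickup shots = 30−11 = 19
LF_Principal photography = LS_VFX = 30; LS_Principal photography = 30−3 = 27
LF_Costume fitting = min(LS_Principal photography=27, LS_Pickup shots=19, LS_Editing=14) = 14; LS_Costume fitting = 14−14 = 0
LF_Set construction = min(LS_Sound mix=16, LS_Color grade=23) = 16; LS_Set construction = 16−10 = 6
LF_Location scouting = min(LS_Principal photography=27, LS_VFX=30) = 27; LS_Location scouting = 27−4 = 23
Slack_Set construction = LS_Set construction − ES_Set construction = 6 − 0 = 6

6 days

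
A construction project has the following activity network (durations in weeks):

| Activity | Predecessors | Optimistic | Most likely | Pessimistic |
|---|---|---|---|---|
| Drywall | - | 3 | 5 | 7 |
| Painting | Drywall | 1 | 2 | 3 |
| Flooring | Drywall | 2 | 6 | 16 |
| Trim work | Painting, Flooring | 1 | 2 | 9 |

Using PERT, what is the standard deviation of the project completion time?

te_Drywall = (3 + 4·5 + 7)/6 = 30/6 = 5; σ²_Drywall = ((7−3)/6)² = 0.444
te_Painting = (1 + 4·2 + 3)/6 = 12/6 = 2; σ²_Painting = ((3−1)/6)² = 0.111
te_Flooring = (2 + 4·6 + 16)/6 = 42/6 = 7; σ²_Flooring = ((16−2)/6)² = 5.444
te_Trim work = (1 + 4·2 + 9)/6 = 18/6 = 3; σ²_Trim work = ((9−1)/6)² = 1.778

Forward pass:
ES_Drywall = 0; EF_Drywall = 5
ES_Painting = 5; EF_Painting = 5+2 = 7
ES_Flooring = 5; EF_Flooring = 5+7 = 12
ES_Trim work = max(EF_Painting=7, EF_Flooring=12) = 12; EF_Trim work = 12+3 = 15
Expected project duration μ = 15 weeks. Critical path: Drywall → Flooring → Trim work.

Variance along critical path = 0.444 + 5.444 + 1.778 = 7.667
σ = √7.667 = 2.769 weeks

2.77 weeks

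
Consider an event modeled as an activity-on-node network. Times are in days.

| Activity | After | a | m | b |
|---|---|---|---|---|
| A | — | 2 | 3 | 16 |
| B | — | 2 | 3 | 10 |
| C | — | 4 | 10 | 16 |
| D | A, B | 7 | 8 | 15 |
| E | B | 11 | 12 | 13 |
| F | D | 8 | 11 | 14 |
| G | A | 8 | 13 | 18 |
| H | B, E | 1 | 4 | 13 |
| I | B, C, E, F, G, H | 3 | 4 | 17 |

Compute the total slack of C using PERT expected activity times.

te_A = (2 + 4·3 + 16)/6 = 30/6 = 5
te_B = (2 + 4·3 + 10)/6 = 24/6 = 4
te_C = (4 + 4·10 + 16)/6 = 60/6 = 10
te_D = (7 + 4·8 + 15)/6 = 54/6 = 9
te_E = (11 + 4·12 + 13)/6 = 72/6 = 12
te_F = (8 + 4·11 + 14)/6 = 66/6 = 11
te_G = (8 + 4·13 + 18)/6 = 78/6 = 13
te_H = (1 + 4·4 + 13)/6 = 30/6 = 5
te_I = (3 + 4·4 + 17)/6 = 36/6 = 6

Forward pass:
ES_A = 0; EF_A = 5
ES_B = 0; EF_B = 4
ES_C = 0; EF_C = 10
ES_D = max(EF_A=5, EF_B=4) = 5; EF_D = 5+9 = 14
ES_E = 4; EF_E = 4+12 = 16
ES_F = 14; EF_F = 14+11 = 25
ES_G = 5; EF_G = 5+13 = 18
ES_H = max(EF_B=4, EF_E=16) = 16; EF_H = 16+5 = 21
ES_I = max(EF_B=4, EF_C=10, EF_E=16, EF_F=25, EF_G=18, EF_H=21) = 25; EF_I = 25+6 = 31
Expected project duration μ = 31 days. Critical path: A → D → F → I.

Backward pass:
LF_I = 31; LS_I = 31−6 = 25
LF_H = LS_I = 25; LS_H = 25−5 = 20
LF_G = LS_I = 25; LS_G = 25−13 = 12
LF_F = LS_I = 25; LS_F = 25−11 = 14
LF_E = min(LS_H=20, LS_I=25) = 20; LS_E = 20−12 = 8
LF_D = LS_F = 14; LS_D = 14−9 = 5
LF_C = LS_I = 25; LS_C = 25−10 = 15
LF_B = min(LS_D=5, LS_E=8, LS_H=20, LS_I=25) = 5; LS_B = 5−4 = 1
LF_A = min(LS_D=5, LS_G=12) = 5; LS_A = 5−5 = 0
Slack_C = LS_C − ES_C = 15 − 0 = 15

15 days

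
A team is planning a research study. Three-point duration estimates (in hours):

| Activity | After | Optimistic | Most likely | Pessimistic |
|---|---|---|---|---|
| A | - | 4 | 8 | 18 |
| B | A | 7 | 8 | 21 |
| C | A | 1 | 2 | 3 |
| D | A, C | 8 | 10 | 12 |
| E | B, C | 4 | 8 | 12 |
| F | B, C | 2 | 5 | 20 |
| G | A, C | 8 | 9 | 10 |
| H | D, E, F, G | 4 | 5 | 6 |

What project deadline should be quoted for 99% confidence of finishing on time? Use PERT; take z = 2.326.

40.3 hours

te_A = (4 + 4·8 + 18)/6 = 54/6 = 9; σ²_A = ((18−4)/6)² = 5.444
te_B = (7 + 4·8 + 21)/6 = 60/6 = 10; σ²_B = ((21−7)/6)² = 5.444
te_C = (1 + 4·2 + 3)/6 = 12/6 = 2; σ²_C = ((3−1)/6)² = 0.111
te_D = (8 + 4·10 + 12)/6 = 60/6 = 10; σ²_D = ((12−8)/6)² = 0.444
te_E = (4 + 4·8 + 12)/6 = 48/6 = 8; σ²_E = ((12−4)/6)² = 1.778
te_F = (2 + 4·5 + 20)/6 = 42/6 = 7; σ²_F = ((20−2)/6)² = 9.000
te_G = (8 + 4·9 + 10)/6 = 54/6 = 9; σ²_G = ((10−8)/6)² = 0.111
te_H = (4 + 4·5 + 6)/6 = 30/6 = 5; σ²_H = ((6−4)/6)² = 0.111

Forward pass:
ES_A = 0; EF_A = 9
ES_B = 9; EF_B = 9+10 = 19
ES_C = 9; EF_C = 9+2 = 11
ES_D = max(EF_A=9, EF_C=11) = 11; EF_D = 11+10 = 21
ES_E = max(EF_B=19, EF_C=11) = 19; EF_E = 19+8 = 27
ES_F = max(EF_B=19, EF_C=11) = 19; EF_F = 19+7 = 26
ES_G = max(EF_A=9, EF_C=11) = 11; EF_G = 11+9 = 20
ES_H = max(EF_D=21, EF_E=27, EF_F=26, EF_G=20) = 27; EF_H = 27+5 = 32
Expected project duration μ = 32 hours. Critical path: A → B → E → H.

Variance along critical path = 5.444 + 5.444 + 1.778 + 0.111 = 12.778; σ = 3.575 hours.
D = μ + z·σ = 32 + 2.326·3.575 = 40.3 hours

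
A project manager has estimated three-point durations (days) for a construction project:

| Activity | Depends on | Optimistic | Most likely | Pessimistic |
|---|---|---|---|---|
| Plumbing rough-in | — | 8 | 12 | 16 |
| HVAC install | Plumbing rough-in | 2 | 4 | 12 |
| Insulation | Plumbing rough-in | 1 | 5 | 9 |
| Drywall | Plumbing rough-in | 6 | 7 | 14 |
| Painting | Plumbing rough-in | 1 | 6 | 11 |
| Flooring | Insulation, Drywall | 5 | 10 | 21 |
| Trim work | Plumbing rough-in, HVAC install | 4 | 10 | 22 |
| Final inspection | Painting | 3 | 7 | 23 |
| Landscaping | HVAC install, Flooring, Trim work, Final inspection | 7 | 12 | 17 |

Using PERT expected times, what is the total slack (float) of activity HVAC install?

te_Plumbing rough-in = (8 + 4·12 + 16)/6 = 72/6 = 12
te_HVAC install = (2 + 4·4 + 12)/6 = 30/6 = 5
te_Insulation = (1 + 4·5 + 9)/6 = 30/6 = 5
te_Drywall = (6 + 4·7 + 14)/6 = 48/6 = 8
te_Painting = (1 + 4·6 + 11)/6 = 36/6 = 6
te_Flooring = (5 + 4·10 + 21)/6 = 66/6 = 11
te_Trim work = (4 + 4·10 + 22)/6 = 66/6 = 11
te_Final inspection = (3 + 4·7 + 23)/6 = 54/6 = 9
te_Landscaping = (7 + 4·12 + 17)/6 = 72/6 = 12

Forward pass:
ES_Plumbing rough-in = 0; EF_Plumbing rough-in = 12
ES_HVAC install = 12; EF_HVAC install = 12+5 = 17
ES_Insulation = 12; EF_Insulation = 12+5 = 17
ES_Drywall = 12; EF_Drywall = 12+8 = 20
ES_Painting = 12; EF_Painting = 12+6 = 18
ES_Flooring = max(EF_Insulation=17, EF_Drywall=20) = 20; EF_Flooring = 20+11 = 31
ES_Trim work = max(EF_Plumbing rough-in=12, EF_HVAC install=17) = 17; EF_Trim work = 17+11 = 28
ES_Final inspection = 18; EF_Final inspection = 18+9 = 27
ES_Landscaping = max(EF_HVAC install=17, EF_Flooring=31, EF_Trim work=28, EF_Final inspection=27) = 31; EF_Landscaping = 31+12 = 43
Expected project duration μ = 43 days. Critical path: Plumbing rough-in → Drywall → Flooring → Landscaping.

Backward pass:
LF_Landscaping = 43; LS_Landscaping = 43−12 = 31
LF_Final inspection = LS_Landscaping = 31; LS_Final inspection = 31−9 = 22
LF_Trim work = LS_Landscaping = 31; LS_Trim work = 31−11 = 20
LF_Flooring = LS_Landscaping = 31; LS_Flooring = 31−11 = 20
LF_Painting = LS_Final inspection = 22; LS_Painting = 22−6 = 16
LF_Drywall = LS_Flooring = 20; LS_Drywall = 20−8 = 12
LF_Insulation = LS_Flooring = 20; LS_Insulation = 20−5 = 15
LF_HVAC install = min(LS_Trim work=20, LS_Landscaping=31) = 20; LS_HVAC install = 20−5 = 15
LF_Plumbing rough-in = min(LS_HVAC install=15, LS_Insulation=15, LS_Drywall=12, LS_Painting=16, LS_Trim work=20) = 12; LS_Plumbing rough-in = 12−12 = 0
Slack_HVAC install = LS_HVAC install − ES_HVAC install = 15 − 12 = 3

3 days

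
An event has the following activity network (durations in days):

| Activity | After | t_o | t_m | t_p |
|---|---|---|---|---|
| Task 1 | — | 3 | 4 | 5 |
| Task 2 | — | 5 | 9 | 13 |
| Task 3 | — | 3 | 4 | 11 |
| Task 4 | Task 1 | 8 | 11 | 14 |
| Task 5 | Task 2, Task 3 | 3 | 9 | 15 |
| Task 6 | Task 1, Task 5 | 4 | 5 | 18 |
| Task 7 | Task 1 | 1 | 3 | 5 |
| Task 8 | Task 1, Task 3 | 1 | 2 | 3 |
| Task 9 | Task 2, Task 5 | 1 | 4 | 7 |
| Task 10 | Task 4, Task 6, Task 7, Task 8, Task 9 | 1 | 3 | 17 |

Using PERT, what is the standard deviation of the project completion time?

4.28 days

te_Task 1 = (3 + 4·4 + 5)/6 = 24/6 = 4; σ²_Task 1 = ((5−3)/6)² = 0.111
te_Task 2 = (5 + 4·9 + 13)/6 = 54/6 = 9; σ²_Task 2 = ((13−5)/6)² = 1.778
te_Task 3 = (3 + 4·4 + 11)/6 = 30/6 = 5; σ²_Task 3 = ((11−3)/6)² = 1.778
te_Task 4 = (8 + 4·11 + 14)/6 = 66/6 = 11; σ²_Task 4 = ((14−8)/6)² = 1.000
te_Task 5 = (3 + 4·9 + 15)/6 = 54/6 = 9; σ²_Task 5 = ((15−3)/6)² = 4.000
te_Task 6 = (4 + 4·5 + 18)/6 = 42/6 = 7; σ²_Task 6 = ((18−4)/6)² = 5.444
te_Task 7 = (1 + 4·3 + 5)/6 = 18/6 = 3; σ²_Task 7 = ((5−1)/6)² = 0.444
te_Task 8 = (1 + 4·2 + 3)/6 = 12/6 = 2; σ²_Task 8 = ((3−1)/6)² = 0.111
te_Task 9 = (1 + 4·4 + 7)/6 = 24/6 = 4; σ²_Task 9 = ((7−1)/6)² = 1.000
te_Task 10 = (1 + 4·3 + 17)/6 = 30/6 = 5; σ²_Task 10 = ((17−1)/6)² = 7.111

Forward pass:
ES_Task 1 = 0; EF_Task 1 = 4
ES_Task 2 = 0; EF_Task 2 = 9
ES_Task 3 = 0; EF_Task 3 = 5
ES_Task 4 = 4; EF_Task 4 = 4+11 = 15
ES_Task 5 = max(EF_Task 2=9, EF_Task 3=5) = 9; EF_Task 5 = 9+9 = 18
ES_Task 6 = max(EF_Task 1=4, EF_Task 5=18) = 18; EF_Task 6 = 18+7 = 25
ES_Task 7 = 4; EF_Task 7 = 4+3 = 7
ES_Task 8 = max(EF_Task 1=4, EF_Task 3=5) = 5; EF_Task 8 = 5+2 = 7
ES_Task 9 = max(EF_Task 2=9, EF_Task 5=18) = 18; EF_Task 9 = 18+4 = 22
ES_Task 10 = max(EF_Task 4=15, EF_Task 6=25, EF_Task 7=7, EF_Task 8=7, EF_Task 9=22) = 25; EF_Task 10 = 25+5 = 30
Expected project duration μ = 30 days. Critical path: Task 2 → Task 5 → Task 6 → Task 10.

Variance along critical path = 1.778 + 4.000 + 5.444 + 7.111 = 18.333
σ = √18.333 = 4.282 days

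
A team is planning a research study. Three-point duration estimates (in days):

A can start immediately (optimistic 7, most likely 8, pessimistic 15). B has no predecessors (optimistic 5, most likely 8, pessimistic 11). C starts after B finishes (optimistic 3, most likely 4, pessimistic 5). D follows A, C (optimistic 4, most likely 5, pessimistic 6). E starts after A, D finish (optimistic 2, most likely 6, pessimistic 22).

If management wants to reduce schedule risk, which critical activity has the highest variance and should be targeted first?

te_A = (7 + 4·8 + 15)/6 = 54/6 = 9; σ²_A = ((15−7)/6)² = 1.778
te_B = (5 + 4·8 + 11)/6 = 48/6 = 8; σ²_B = ((11−5)/6)² = 1.000
te_C = (3 + 4·4 + 5)/6 = 24/6 = 4; σ²_C = ((5−3)/6)² = 0.111
te_D = (4 + 4·5 + 6)/6 = 30/6 = 5; σ²_D = ((6−4)/6)² = 0.111
te_E = (2 + 4·6 + 22)/6 = 48/6 = 8; σ²_E = ((22−2)/6)² = 11.111

Forward pass:
ES_A = 0; EF_A = 9
ES_B = 0; EF_B = 8
ES_C = 8; EF_C = 8+4 = 12
ES_D = max(EF_A=9, EF_C=12) = 12; EF_D = 12+5 = 17
ES_E = max(EF_A=9, EF_D=17) = 17; EF_E = 17+8 = 25
Expected project duration μ = 25 days. Critical path: B → C → D → E.

Variances on critical path: σ²_B=1.000, σ²_C=0.111, σ²_D=0.111, σ²_E=11.111.
Largest is σ²_E = 11.111.

E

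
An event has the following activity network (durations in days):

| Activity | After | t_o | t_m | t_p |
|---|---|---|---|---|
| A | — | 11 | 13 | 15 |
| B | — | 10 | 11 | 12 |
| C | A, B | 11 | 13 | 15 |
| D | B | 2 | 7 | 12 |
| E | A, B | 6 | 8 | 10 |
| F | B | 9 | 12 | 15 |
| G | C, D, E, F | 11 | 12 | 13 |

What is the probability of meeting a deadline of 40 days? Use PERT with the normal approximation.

te_A = (11 + 4·13 + 15)/6 = 78/6 = 13; σ²_A = ((15−11)/6)² = 0.444
te_B = (10 + 4·11 + 12)/6 = 66/6 = 11; σ²_B = ((12−10)/6)² = 0.111
te_C = (11 + 4·13 + 15)/6 = 78/6 = 13; σ²_C = ((15−11)/6)² = 0.444
te_D = (2 + 4·7 + 12)/6 = 42/6 = 7; σ²_D = ((12−2)/6)² = 2.778
te_E = (6 + 4·8 + 10)/6 = 48/6 = 8; σ²_E = ((10−6)/6)² = 0.444
te_F = (9 + 4·12 + 15)/6 = 72/6 = 12; σ²_F = ((15−9)/6)² = 1.000
te_G = (11 + 4·12 + 13)/6 = 72/6 = 12; σ²_G = ((13−11)/6)² = 0.111

Forward pass:
ES_A = 0; EF_A = 13
ES_B = 0; EF_B = 11
ES_C = max(EF_A=13, EF_B=11) = 13; EF_C = 13+13 = 26
ES_D = 11; EF_D = 11+7 = 18
ES_E = max(EF_A=13, EF_B=11) = 13; EF_E = 13+8 = 21
ES_F = 11; EF_F = 11+12 = 23
ES_G = max(EF_C=26, EF_D=18, EF_E=21, EF_F=23) = 26; EF_G = 26+12 = 38
Expected project duration μ = 38 days. Critical path: A → C → G.

Variance along critical path = 0.444 + 0.444 + 0.111 = 1.000; σ = √1.000 = 1.000 days.
Z = (40 − 38) / 1.000 = 2.000
P(T ≤ 40) = Φ(2.000) ≈ 0.977

0.977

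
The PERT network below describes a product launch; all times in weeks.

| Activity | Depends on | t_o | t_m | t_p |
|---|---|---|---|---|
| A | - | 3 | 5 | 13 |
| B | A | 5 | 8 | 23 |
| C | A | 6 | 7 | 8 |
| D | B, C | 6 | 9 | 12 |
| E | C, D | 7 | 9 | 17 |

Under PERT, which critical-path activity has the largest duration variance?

B

te_A = (3 + 4·5 + 13)/6 = 36/6 = 6; σ²_A = ((13−3)/6)² = 2.778
te_B = (5 + 4·8 + 23)/6 = 60/6 = 10; σ²_B = ((23−5)/6)² = 9.000
te_C = (6 + 4·7 + 8)/6 = 42/6 = 7; σ²_C = ((8−6)/6)² = 0.111
te_D = (6 + 4·9 + 12)/6 = 54/6 = 9; σ²_D = ((12−6)/6)² = 1.000
te_E = (7 + 4·9 + 17)/6 = 60/6 = 10; σ²_E = ((17−7)/6)² = 2.778

Forward pass:
ES_A = 0; EF_A = 6
ES_B = 6; EF_B = 6+10 = 16
ES_C = 6; EF_C = 6+7 = 13
ES_D = max(EF_B=16, EF_C=13) = 16; EF_D = 16+9 = 25
ES_E = max(EF_C=13, EF_D=25) = 25; EF_E = 25+10 = 35
Expected project duration μ = 35 weeks. Critical path: A → B → D → E.

Variances on critical path: σ²_A=2.778, σ²_B=9.000, σ²_D=1.000, σ²_E=2.778.
Largest is σ²_B = 9.000.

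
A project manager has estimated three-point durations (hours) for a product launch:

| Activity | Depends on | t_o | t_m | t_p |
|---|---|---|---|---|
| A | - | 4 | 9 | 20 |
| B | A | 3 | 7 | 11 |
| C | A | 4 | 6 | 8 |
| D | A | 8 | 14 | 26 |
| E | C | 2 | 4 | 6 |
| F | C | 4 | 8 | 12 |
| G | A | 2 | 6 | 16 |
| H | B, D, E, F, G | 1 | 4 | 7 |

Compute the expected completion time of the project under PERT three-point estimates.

29 hours

te_A = (4 + 4·9 + 20)/6 = 60/6 = 10
te_B = (3 + 4·7 + 11)/6 = 42/6 = 7
te_C = (4 + 4·6 + 8)/6 = 36/6 = 6
te_D = (8 + 4·14 + 26)/6 = 90/6 = 15
te_E = (2 + 4·4 + 6)/6 = 24/6 = 4
te_F = (4 + 4·8 + 12)/6 = 48/6 = 8
te_G = (2 + 4·6 + 16)/6 = 42/6 = 7
te_H = (1 + 4·4 + 7)/6 = 24/6 = 4

Forward pass:
ES_A = 0; EF_A = 10
ES_B = 10; EF_B = 10+7 = 17
ES_C = 10; EF_C = 10+6 = 16
ES_D = 10; EF_D = 10+15 = 25
ES_E = 16; EF_E = 16+4 = 20
ES_F = 16; EF_F = 16+8 = 24
ES_G = 10; EF_G = 10+7 = 17
ES_H = max(EF_B=17, EF_D=25, EF_E=20, EF_F=24, EF_G=17) = 25; EF_H = 25+4 = 29
Expected project duration μ = 29 hours. Critical path: A → D → H.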